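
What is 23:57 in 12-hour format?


Hour: 23
23 - 12 = 11 → PM

11:57 PM


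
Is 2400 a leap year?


Yes

Rules: divisible by 4 AND (not by 100 OR by 400)
2400 ÷ 4 = 600 exactly → divisible by 4
2400 ÷ 100 = 24 exactly → divisible by 100
2400 ÷ 400 = 6 exactly → divisible by 400
Divisible by 400 → leap year


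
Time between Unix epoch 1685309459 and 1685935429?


Difference = 1685935429 - 1685309459 = 625970 seconds
In hours: 625970 / 3600 ≈ 173.9
In days: 625970 / 86400 ≈ 7.25

625970 seconds (173.9 hours / 7.25 days)


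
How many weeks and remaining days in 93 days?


Weeks: 93 ÷ 7 = 13 remainder 2

13 weeks 2 days


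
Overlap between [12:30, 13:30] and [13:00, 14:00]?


30 minutes

Meeting A: 750-810 (in minutes from midnight)
Meeting B: 780-840
Overlap start = max(750, 780) = 780
Overlap end = min(810, 840) = 810
Overlap = max(0, 810 - 780) = 30 min


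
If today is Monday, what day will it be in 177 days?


Start: Monday (index 0)
(0 + 177) mod 7
= 177 mod 7
= 2
Index 2 → Wednesday

Wednesday


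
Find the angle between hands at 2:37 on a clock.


143.5°

Hour hand = 2×30 + 37×0.5 = 78.5°
Minute hand = 37×6 = 222°
Difference = |78.5 - 222| = 143.5°


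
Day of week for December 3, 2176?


Tuesday

Zeller's congruence:
q=3, m=12, k=76, j=21
h = (3 + ⌊13×13/5⌋ + 76 + ⌊76/4⌋ + ⌊21/4⌋ - 2×21) mod 7
= (3 + 33 + 76 + 19 + 5 - 42) mod 7
= 94 mod 7 = 3
h=3 → Tuesday


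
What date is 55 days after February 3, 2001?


Start: February 3, 2001
Add 55 days
February 3 → March 1: 28 - 3 + 1 = 26 days (55 - 26 = 29 left)
March 1 + 29 = March 30, 2001

March 30, 2001


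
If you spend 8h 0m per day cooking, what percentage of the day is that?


Time: 480 minutes
Day: 1440 minutes
Percentage = (480/1440) × 100 ≈ 33.3%

33.3%


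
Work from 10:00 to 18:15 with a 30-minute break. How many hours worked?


Total time = (18×60+15) - (10×60+0)
= 1095 - 600 = 495 min
Minus break: 495 - 30 = 465 min
= 7h 45m

7h 45m (465 minutes)


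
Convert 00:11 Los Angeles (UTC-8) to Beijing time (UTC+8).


Time difference = UTC+8 - UTC-8 = +16 hours
New hour = (0 + 16) mod 24
= 16 mod 24 = 16
Minutes unchanged → 16:11

16:11


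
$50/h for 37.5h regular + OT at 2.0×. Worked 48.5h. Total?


Regular: 37.5h × $50 = $1875.00
Overtime: 48.5 - 37.5 = 11.0h
OT pay: 11.0h × $50 × 2.0 = $1100.00
Total = $1875.00 + $1100.00 = $2975.00

$2975.00


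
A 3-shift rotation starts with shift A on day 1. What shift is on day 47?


Shifts: A, B, C
Start: A (index 0)
Day 47: (0 + 47 - 1) mod 3
= 46 mod 3
= 1
Index 1 → shift B

Shift B


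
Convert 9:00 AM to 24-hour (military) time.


Input: 9:00 AM
AM hour stays: 9

09:00


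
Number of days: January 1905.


Month: January (month 1)
January has 31 days

31 days


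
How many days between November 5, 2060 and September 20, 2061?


319 days

From November 5, 2060 to September 20, 2061
Rest of November 2060: 30 - 5 = 25
Full months: December 31, January 31, February 2061 28, March 31, April 30, May 31, June 30, July 31, August 31
Days into September 2061: 20
Total = 25 + 31 + 31 + 28 + 31 + 30 + 31 + 30 + 31 + 31 + 20 = 319 days


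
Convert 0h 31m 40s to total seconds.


1900 seconds

Hours: 0 × 3600 = 0
Minutes: 31 × 60 = 1860
Seconds: 40
Total = 0 + 1860 + 40 = 1900


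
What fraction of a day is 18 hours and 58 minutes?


Total minutes: 18×60 + 58 = 1138
Day = 24×60 = 1440 minutes
Fraction = 1138/1440 ≈ 0.7903
As a percentage: 1138/1440 × 100 ≈ 79.03%

0.7903 (79.03%)


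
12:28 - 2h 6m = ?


Start: 748 minutes from midnight
Subtract: 126 minutes
Remaining: 748 - 126 = 622
Hours: 10, Minutes: 22

10:22


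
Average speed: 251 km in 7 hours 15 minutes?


34.6 km/h

Distance: 251 km
Time: 7h 15m = 435 min = 435/60 = 29/4 hours
Speed = 251 ÷ (29/4) = 251 × 4 / 29 = 1004/29 ≈ 34.6 km/h


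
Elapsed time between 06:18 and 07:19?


End time in minutes: 7×60 + 19 = 439
Start time in minutes: 6×60 + 18 = 378
Difference = 439 - 378 = 61 minutes
= 1 hours 1 minutes

1h 1m


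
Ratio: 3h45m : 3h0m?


5:4 (1.25)

Duration 1: 225 minutes
Duration 2: 180 minutes
Ratio = 225:180
GCD = 45
Simplified = 5:4
As a decimal: 5/4 = 1.25


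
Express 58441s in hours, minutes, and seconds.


16h 14m 1s

Hours: 58441 ÷ 3600 = 16 remainder 841
Minutes: 841 ÷ 60 = 14 remainder 1
Seconds: 1


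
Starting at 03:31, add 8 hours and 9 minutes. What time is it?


11:40

Start: 211 minutes from midnight
Add: 489 minutes
Total: 700 minutes
Hours: 700 ÷ 60 = 11 remainder 40


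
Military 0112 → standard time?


1:12 AM

Hour: 1
1 < 12 → AM


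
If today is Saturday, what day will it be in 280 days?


Start: Saturday (index 5)
(5 + 280) mod 7
= 285 mod 7
= 5
Index 5 → Saturday

Saturday


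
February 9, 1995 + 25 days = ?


Start: February 9, 1995
Add 25 days
February 9 → March 1: 28 - 9 + 1 = 20 days (25 - 20 = 5 left)
March 1 + 5 = March 6, 1995

March 6, 1995


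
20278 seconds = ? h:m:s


5h 37m 58s

Hours: 20278 ÷ 3600 = 5 remainder 2278
Minutes: 2278 ÷ 60 = 37 remainder 58
Seconds: 58


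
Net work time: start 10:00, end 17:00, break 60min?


6h 0m (360 minutes)

Total time = (17×60+0) - (10×60+0)
= 1020 - 600 = 420 min
Minus break: 420 - 60 = 360 min
= 6h 0m


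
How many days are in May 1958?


Month: May (month 5)
May has 31 days

31 days


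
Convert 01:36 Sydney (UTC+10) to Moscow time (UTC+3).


Time difference = UTC+3 - UTC+10 = -7 hours
New hour = (1 -7) mod 24
= -6 mod 24 = 18
Minutes unchanged → 18:36; -6 < 0 → previous day

18:36 (previous day)


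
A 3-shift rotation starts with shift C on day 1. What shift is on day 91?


Shift C

Shifts: A, B, C
Start: C (index 2)
Day 91: (2 + 91 - 1) mod 3
= 92 mod 3
= 2
Index 2 → shift C


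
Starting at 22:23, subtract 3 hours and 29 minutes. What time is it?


Start: 1343 minutes from midnight
Subtract: 209 minutes
Remaining: 1343 - 209 = 1134
Hours: 18, Minutes: 54

18:54


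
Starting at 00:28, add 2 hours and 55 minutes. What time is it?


03:23

Start: 28 minutes from midnight
Add: 175 minutes
Total: 203 minutes
Hours: 203 ÷ 60 = 3 remainder 23


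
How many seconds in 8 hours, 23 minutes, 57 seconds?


30237 seconds

Hours: 8 × 3600 = 28800
Minutes: 23 × 60 = 1380
Seconds: 57
Total = 28800 + 1380 + 57 = 30237


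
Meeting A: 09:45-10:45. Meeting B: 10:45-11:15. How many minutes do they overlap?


Meeting A: 585-645 (in minutes from midnight)
Meeting B: 645-675
Overlap start = max(585, 645) = 645
Overlap end = min(645, 675) = 645
Overlap = max(0, 645 - 645) = 0 min

0 minutes


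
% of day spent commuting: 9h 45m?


40.6%

Time: 585 minutes
Day: 1440 minutes
Percentage = (585/1440) × 100 ≈ 40.6%


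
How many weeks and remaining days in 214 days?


Weeks: 214 ÷ 7 = 30 remainder 4

30 weeks 4 days


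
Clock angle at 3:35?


Hour hand = 3×30 + 35×0.5 = 107.5°
Minute hand = 35×6 = 210°
Difference = |107.5 - 210| = 102.5°

102.5°


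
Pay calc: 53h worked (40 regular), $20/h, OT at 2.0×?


$1320.00

Regular: 40h × $20 = $800.00
Overtime: 53 - 40 = 13h
OT pay: 13h × $20 × 2.0 = $520.00
Total = $800.00 + $520.00 = $1320.00


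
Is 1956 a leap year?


Yes

Rules: divisible by 4 AND (not by 100 OR by 400)
1956 ÷ 4 = 489 exactly → divisible by 4
1956 ÷ 100 = 19 remainder 56 → not divisible by 100
Divisible by 4 but not by 100 → leap year


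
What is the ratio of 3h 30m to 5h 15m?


2:3 (0.67)

Duration 1: 210 minutes
Duration 2: 315 minutes
Ratio = 210:315
GCD = 105
Simplified = 2:3
As a decimal: 2/3 ≈ 0.67


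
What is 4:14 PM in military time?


16:14

Input: 4:14 PM
PM: 4 + 12 = 16


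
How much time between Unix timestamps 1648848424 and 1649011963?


163539 seconds (45.4 hours / 1.89 days)

Difference = 1649011963 - 1648848424 = 163539 seconds
In hours: 163539 / 3600 ≈ 45.4
In days: 163539 / 86400 ≈ 1.89


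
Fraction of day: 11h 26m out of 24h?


0.4764 (47.64%)

Total minutes: 11×60 + 26 = 686
Day = 24×60 = 1440 minutes
Fraction = 686/1440 ≈ 0.4764
As a percentage: 686/1440 × 100 ≈ 47.64%


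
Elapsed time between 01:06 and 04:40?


End time in minutes: 4×60 + 40 = 280
Start time in minutes: 1×60 + 6 = 66
Difference = 280 - 66 = 214 minutes
= 3 hours 34 minutes

3h 34m


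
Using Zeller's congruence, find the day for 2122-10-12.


Monday

Zeller's congruence:
q=12, m=10, k=22, j=21
h = (12 + ⌊13×11/5⌋ + 22 + ⌊22/4⌋ + ⌊21/4⌋ - 2×21) mod 7
= (12 + 28 + 22 + 5 + 5 - 42) mod 7
= 30 mod 7 = 2
h=2 → Monday


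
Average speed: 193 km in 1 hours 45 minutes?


110.3 km/h

Distance: 193 km
Time: 1h 45m = 105 min = 105/60 = 7/4 hours
Speed = 193 ÷ (7/4) = 193 × 4 / 7 = 772/7 ≈ 110.3 km/h


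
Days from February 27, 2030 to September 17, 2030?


202 days

From February 27, 2030 to September 17, 2030
Rest of February 2030: 28 - 27 = 1
Full months: March 31, April 30, May 31, June 30, July 31, August 31
Days into September 2030: 17
Total = 1 + 31 + 30 + 31 + 30 + 31 + 31 + 17 = 202 days


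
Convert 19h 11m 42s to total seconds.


69102 seconds

Hours: 19 × 3600 = 68400
Minutes: 11 × 60 = 660
Seconds: 42
Total = 68400 + 660 + 42 = 69102


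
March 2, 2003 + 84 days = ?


Start: March 2, 2003
Add 84 days
March 2 → April 1: 31 - 2 + 1 = 30 days (84 - 30 = 54 left)
April 1 → May 1: 30 - 1 + 1 = 30 days (54 - 30 = 24 left)
May 1 + 24 = May 25, 2003

May 25, 2003


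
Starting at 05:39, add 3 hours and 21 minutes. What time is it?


09:00

Start: 339 minutes from midnight
Add: 201 minutes
Total: 540 minutes
Hours: 540 ÷ 60 = 9 remainder 0


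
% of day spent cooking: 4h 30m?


Time: 270 minutes
Day: 1440 minutes
Percentage = (270/1440) × 100 ≈ 18.8%

18.8%


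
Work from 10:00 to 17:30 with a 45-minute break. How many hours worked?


Total time = (17×60+30) - (10×60+0)
= 1050 - 600 = 450 min
Minus break: 450 - 45 = 405 min
= 6h 45m

6h 45m (405 minutes)


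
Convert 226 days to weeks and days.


32 weeks 2 days

Weeks: 226 ÷ 7 = 32 remainder 2


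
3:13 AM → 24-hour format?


03:13

Input: 3:13 AM
AM hour stays: 3


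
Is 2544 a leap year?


Yes

Rules: divisible by 4 AND (not by 100 OR by 400)
2544 ÷ 4 = 636 exactly → divisible by 4
2544 ÷ 100 = 25 remainder 44 → not divisible by 100
Divisible by 4 but not by 100 → leap year


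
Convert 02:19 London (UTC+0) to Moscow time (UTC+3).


Time difference = UTC+3 - UTC+0 = +3 hours
New hour = (2 + 3) mod 24
= 5 mod 24 = 5
Minutes unchanged → 05:19

05:19


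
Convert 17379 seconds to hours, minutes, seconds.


Hours: 17379 ÷ 3600 = 4 remainder 2979
Minutes: 2979 ÷ 60 = 49 remainder 39
Seconds: 39

4h 49m 39s


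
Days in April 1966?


30 days

Month: April (month 4)
April has 30 days


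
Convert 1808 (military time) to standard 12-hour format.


6:08 PM

Hour: 18
18 - 12 = 6 → PM


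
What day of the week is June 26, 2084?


Monday

Zeller's congruence:
q=26, m=6, k=84, j=20
h = (26 + ⌊13×7/5⌋ + 84 + ⌊84/4⌋ + ⌊20/4⌋ - 2×20) mod 7
= (26 + 18 + 84 + 21 + 5 - 40) mod 7
= 114 mod 7 = 2
h=2 → Monday


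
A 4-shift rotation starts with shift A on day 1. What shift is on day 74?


Shift B

Shifts: A, B, C, D
Start: A (index 0)
Day 74: (0 + 74 - 1) mod 4
= 73 mod 4
= 1
Index 1 → shift B


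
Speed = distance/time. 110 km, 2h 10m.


50.8 km/h

Distance: 110 km
Time: 2h 10m = 130 min = 130/60 = 13/6 hours
Speed = 110 ÷ (13/6) = 110 × 6 / 13 = 660/13 ≈ 50.8 km/h


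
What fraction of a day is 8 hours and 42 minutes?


Total minutes: 8×60 + 42 = 522
Day = 24×60 = 1440 minutes
Fraction = 522/1440 = 0.3625
As a percentage: 522/1440 × 100 = 36.25%

0.3625 (36.25%)


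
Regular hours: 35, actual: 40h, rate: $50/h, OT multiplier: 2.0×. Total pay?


Regular: 35h × $50 = $1750.00
Overtime: 40 - 35 = 5h
OT pay: 5h × $50 × 2.0 = $500.00
Total = $1750.00 + $500.00 = $2250.00

$2250.00


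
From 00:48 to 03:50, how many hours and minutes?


End time in minutes: 3×60 + 50 = 230
Start time in minutes: 0×60 + 48 = 48
Difference = 230 - 48 = 182 minutes
= 3 hours 2 minutes

3h 2m


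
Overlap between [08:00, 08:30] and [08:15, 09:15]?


Meeting A: 480-510 (in minutes from midnight)
Meeting B: 495-555
Overlap start = max(480, 495) = 495
Overlap end = min(510, 555) = 510
Overlap = max(0, 510 - 495) = 15 min

15 minutes


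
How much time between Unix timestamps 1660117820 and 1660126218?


Difference = 1660126218 - 1660117820 = 8398 seconds
In hours: 8398 / 3600 ≈ 2.3
In days: 8398 / 86400 ≈ 0.10

8398 seconds (2.3 hours / 0.10 days)


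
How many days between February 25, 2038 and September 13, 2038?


From February 25, 2038 to September 13, 2038
Rest of February 2038: 28 - 25 = 3
Full months: March 31, April 30, May 31, June 30, July 31, August 31
Days into September 2038: 13
Total = 3 + 31 + 30 + 31 + 30 + 31 + 31 + 13 = 200 days

200 days


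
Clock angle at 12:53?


Hour hand (12 ≡ 0 on the dial): 0×30 + 53×0.5 = 26.5°
Minute hand = 53×6 = 318°
Difference = |26.5 - 318| = 291.5°
Since > 180°: 360 - 291.5 = 68.5°

68.5°


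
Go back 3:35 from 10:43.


Start: 643 minutes from midnight
Subtract: 215 minutes
Remaining: 643 - 215 = 428
Hours: 7, Minutes: 8

07:08


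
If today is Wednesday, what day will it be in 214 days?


Start: Wednesday (index 2)
(2 + 214) mod 7
= 216 mod 7
= 6
Index 6 → Sunday

Sunday


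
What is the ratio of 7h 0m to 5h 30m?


Duration 1: 420 minutes
Duration 2: 330 minutes
Ratio = 420:330
GCD = 30
Simplified = 14:11
As a decimal: 14/11 ≈ 1.27

14:11 (1.27)


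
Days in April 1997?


30 days

Month: April (month 4)
April has 30 days


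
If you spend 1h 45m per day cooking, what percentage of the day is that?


Time: 105 minutes
Day: 1440 minutes
Percentage = (105/1440) × 100 ≈ 7.3%

7.3%


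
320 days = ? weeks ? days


45 weeks 5 days

Weeks: 320 ÷ 7 = 45 remainder 5


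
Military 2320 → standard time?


11:20 PM

Hour: 23
23 - 12 = 11 → PM


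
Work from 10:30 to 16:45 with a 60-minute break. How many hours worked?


Total time = (16×60+45) - (10×60+30)
= 1005 - 630 = 375 min
Minus break: 375 - 60 = 315 min
= 5h 15m

5h 15m (315 minutes)


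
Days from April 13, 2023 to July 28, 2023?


106 days

From April 13, 2023 to July 28, 2023
Rest of April 2023: 30 - 13 = 17
Full months: May 31, June 30
Days into July 2023: 28
Total = 17 + 31 + 30 + 28 = 106 days


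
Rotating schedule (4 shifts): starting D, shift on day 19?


Shifts: A, B, C, D
Start: D (index 3)
Day 19: (3 + 19 - 1) mod 4
= 21 mod 4
= 1
Index 1 → shift B

Shift B


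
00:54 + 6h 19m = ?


07:13

Start: 54 minutes from midnight
Add: 379 minutes
Total: 433 minutes
Hours: 433 ÷ 60 = 7 remainder 13


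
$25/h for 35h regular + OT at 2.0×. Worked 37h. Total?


$975.00

Regular: 35h × $25 = $875.00
Overtime: 37 - 35 = 2h
OT pay: 2h × $25 × 2.0 = $100.00
Total = $875.00 + $100.00 = $975.00


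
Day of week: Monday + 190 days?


Tuesday

Start: Monday (index 0)
(0 + 190) mod 7
= 190 mod 7
= 1
Index 1 → Tuesday


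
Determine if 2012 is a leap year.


Rules: divisible by 4 AND (not by 100 OR by 400)
2012 ÷ 4 = 503 exactly → divisible by 4
2012 ÷ 100 = 20 remainder 12 → not divisible by 100
Divisible by 4 but not by 100 → leap year

Yes


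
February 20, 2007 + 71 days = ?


Start: February 20, 2007
Add 71 days
February 20 → March 1: 28 - 20 + 1 = 9 days (71 - 9 = 62 left)
March 1 → April 1: 31 - 1 + 1 = 31 days (62 - 31 = 31 left)
April 1 → May 1: 30 - 1 + 1 = 30 days (31 - 30 = 1 left)
May 1 + 1 = May 2, 2007

May 2, 2007


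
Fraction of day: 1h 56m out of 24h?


0.0806 (8.06%)

Total minutes: 1×60 + 56 = 116
Day = 24×60 = 1440 minutes
Fraction = 116/1440 ≈ 0.0806
As a percentage: 116/1440 × 100 ≈ 8.06%


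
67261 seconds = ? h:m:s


Hours: 67261 ÷ 3600 = 18 remainder 2461
Minutes: 2461 ÷ 60 = 41 remainder 1
Seconds: 1

18h 41m 1s


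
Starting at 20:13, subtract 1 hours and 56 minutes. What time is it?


18:17

Start: 1213 minutes from midnight
Subtract: 116 minutes
Remaining: 1213 - 116 = 1097
Hours: 18, Minutes: 17


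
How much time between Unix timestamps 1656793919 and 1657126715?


332796 seconds (92.4 hours / 3.85 days)

Difference = 1657126715 - 1656793919 = 332796 seconds
In hours: 332796 / 3600 ≈ 92.4
In days: 332796 / 86400 ≈ 3.85


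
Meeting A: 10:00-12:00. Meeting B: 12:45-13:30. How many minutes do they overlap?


0 minutes

Meeting A: 600-720 (in minutes from midnight)
Meeting B: 765-810
Overlap start = max(600, 765) = 765
Overlap end = min(720, 810) = 720
Overlap = max(0, 720 - 765) = 0 min


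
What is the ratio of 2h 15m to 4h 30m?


1:2 (0.50)

Duration 1: 135 minutes
Duration 2: 270 minutes
Ratio = 135:270
GCD = 135
Simplified = 1:2
As a decimal: 1/2 = 0.50


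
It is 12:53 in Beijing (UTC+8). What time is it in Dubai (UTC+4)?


08:53

Time difference = UTC+4 - UTC+8 = -4 hours
New hour = (12 -4) mod 24
= 8 mod 24 = 8
Minutes unchanged → 08:53


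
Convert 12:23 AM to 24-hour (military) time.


00:23

Input: 12:23 AM
12 AM → 00 (midnight)


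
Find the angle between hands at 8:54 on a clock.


Hour hand = 8×30 + 54×0.5 = 267.0°
Minute hand = 54×6 = 324°
Difference = |267.0 - 324| = 57.0°

57.0°


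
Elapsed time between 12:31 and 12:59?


0h 28m

End time in minutes: 12×60 + 59 = 779
Start time in minutes: 12×60 + 31 = 751
Difference = 779 - 751 = 28 minutes
= 0 hours 28 minutes


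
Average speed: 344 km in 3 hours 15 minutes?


Distance: 344 km
Time: 3h 15m = 195 min = 195/60 = 13/4 hours
Speed = 344 ÷ (13/4) = 344 × 4 / 13 = 1376/13 ≈ 105.8 km/h

105.8 km/h


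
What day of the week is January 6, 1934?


Saturday

Zeller's congruence:
q=6, m=13, k=33, j=19
h = (6 + ⌊13×14/5⌋ + 33 + ⌊33/4⌋ + ⌊19/4⌋ - 2×19) mod 7
= (6 + 36 + 33 + 8 + 4 - 38) mod 7
= 49 mod 7 = 0
h=0 → Saturday


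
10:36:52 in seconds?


38212 seconds

Hours: 10 × 3600 = 36000
Minutes: 36 × 60 = 2160
Seconds: 52
Total = 36000 + 2160 + 52 = 38212


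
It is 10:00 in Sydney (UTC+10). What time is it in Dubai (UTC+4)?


Time difference = UTC+4 - UTC+10 = -6 hours
New hour = (10 -6) mod 24
= 4 mod 24 = 4
Minutes unchanged → 04:00

04:00


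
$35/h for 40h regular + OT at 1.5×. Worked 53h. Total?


Regular: 40h × $35 = $1400.00
Overtime: 53 - 40 = 13h
OT pay: 13h × $35 × 1.5 = $682.50
Total = $1400.00 + $682.50 = $2082.50

$2082.50


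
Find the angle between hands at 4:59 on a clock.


Hour hand = 4×30 + 59×0.5 = 149.5°
Minute hand = 59×6 = 354°
Difference = |149.5 - 354| = 204.5°
Since > 180°: 360 - 204.5 = 155.5°

155.5°


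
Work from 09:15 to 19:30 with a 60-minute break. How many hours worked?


Total time = (19×60+30) - (9×60+15)
= 1170 - 555 = 615 min
Minus break: 615 - 60 = 555 min
= 9h 15m

9h 15m (555 minutes)


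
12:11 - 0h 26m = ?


11:45

Start: 731 minutes from midnight
Subtract: 26 minutes
Remaining: 731 - 26 = 705
Hours: 11, Minutes: 45


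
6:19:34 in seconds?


22774 seconds

Hours: 6 × 3600 = 21600
Minutes: 19 × 60 = 1140
Seconds: 34
Total = 21600 + 1140 + 34 = 22774


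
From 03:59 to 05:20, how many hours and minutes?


End time in minutes: 5×60 + 20 = 320
Start time in minutes: 3×60 + 59 = 239
Difference = 320 - 239 = 81 minutes
= 1 hours 21 minutes

1h 21m


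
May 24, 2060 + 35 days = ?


Start: May 24, 2060
Add 35 days
May 24 → June 1: 31 - 24 + 1 = 8 days (35 - 8 = 27 left)
June 1 + 27 = June 28, 2060

June 28, 2060


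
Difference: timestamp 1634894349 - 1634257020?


637329 seconds (177.0 hours / 7.38 days)

Difference = 1634894349 - 1634257020 = 637329 seconds
In hours: 637329 / 3600 ≈ 177.0
In days: 637329 / 86400 ≈ 7.38


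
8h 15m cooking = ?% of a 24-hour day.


Time: 495 minutes
Day: 1440 minutes
Percentage = (495/1440) × 100 ≈ 34.4%

34.4%


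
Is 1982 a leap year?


Rules: divisible by 4 AND (not by 100 OR by 400)
1982 ÷ 4 = 495 remainder 2 → not divisible by 4
Not divisible by 4 → not a leap year

No


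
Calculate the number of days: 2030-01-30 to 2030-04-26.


86 days

From January 30, 2030 to April 26, 2030
Rest of January 2030: 31 - 30 = 1
Full months: February 2030 28, March 31
Days into April 2030: 26
Total = 1 + 28 + 31 + 26 = 86 days


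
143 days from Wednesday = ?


Saturday

Start: Wednesday (index 2)
(2 + 143) mod 7
= 145 mod 7
= 5
Index 5 → Saturday


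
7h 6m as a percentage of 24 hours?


Total minutes: 7×60 + 6 = 426
Day = 24×60 = 1440 minutes
Fraction = 426/1440 ≈ 0.2958
As a percentage: 426/1440 × 100 ≈ 29.58%

0.2958 (29.58%)


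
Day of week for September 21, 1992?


Zeller's congruence:
q=21, m=9, k=92, j=19
h = (21 + ⌊13×10/5⌋ + 92 + ⌊92/4⌋ + ⌊19/4⌋ - 2×19) mod 7
= (21 + 26 + 92 + 23 + 4 - 38) mod 7
= 128 mod 7 = 2
h=2 → Monday

Monday


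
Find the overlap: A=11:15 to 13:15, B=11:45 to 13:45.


90 minutes

Meeting A: 675-795 (in minutes from midnight)
Meeting B: 705-825
Overlap start = max(675, 705) = 705
Overlap end = min(795, 825) = 795
Overlap = max(0, 795 - 705) = 90 min


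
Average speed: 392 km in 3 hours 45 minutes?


Distance: 392 km
Time: 3h 45m = 225 min = 225/60 = 15/4 hours
Speed = 392 ÷ (15/4) = 392 × 4 / 15 = 1568/15 ≈ 104.5 km/h

104.5 km/h


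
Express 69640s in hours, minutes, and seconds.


Hours: 69640 ÷ 3600 = 19 remainder 1240
Minutes: 1240 ÷ 60 = 20 remainder 40
Seconds: 40

19h 20m 40s


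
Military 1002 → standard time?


10:02 AM

Hour: 10
10 < 12 → AM


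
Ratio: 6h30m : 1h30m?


13:3 (4.33)

Duration 1: 390 minutes
Duration 2: 90 minutes
Ratio = 390:90
GCD = 30
Simplified = 13:3
As a decimal: 13/3 ≈ 4.33


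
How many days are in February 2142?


Month: February (month 2)
February: 28 or 29 (leap year)
2142 leap year? No

28 days


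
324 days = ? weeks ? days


46 weeks 2 days

Weeks: 324 ÷ 7 = 46 remainder 2


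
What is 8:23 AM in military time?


08:23

Input: 8:23 AM
AM hour stays: 8


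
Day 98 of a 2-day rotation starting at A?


Shift B

Shifts: A, B
Start: A (index 0)
Day 98: (0 + 98 - 1) mod 2
= 97 mod 2
= 1
Index 1 → shift B


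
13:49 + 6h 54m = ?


20:43

Start: 829 minutes from midnight
Add: 414 minutes
Total: 1243 minutes
Hours: 1243 ÷ 60 = 20 remainder 43


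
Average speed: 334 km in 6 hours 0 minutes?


Distance: 334 km
Time: 6 hours
Speed = 334 / 6 ≈ 55.7 km/h

55.7 km/h


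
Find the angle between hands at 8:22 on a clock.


119.0°

Hour hand = 8×30 + 22×0.5 = 251.0°
Minute hand = 22×6 = 132°
Difference = |251.0 - 132| = 119.0°


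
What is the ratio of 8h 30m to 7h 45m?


34:31 (1.10)

Duration 1: 510 minutes
Duration 2: 465 minutes
Ratio = 510:465
GCD = 15
Simplified = 34:31
As a decimal: 34/31 ≈ 1.10


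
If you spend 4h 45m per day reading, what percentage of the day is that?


Time: 285 minutes
Day: 1440 minutes
Percentage = (285/1440) × 100 ≈ 19.8%

19.8%


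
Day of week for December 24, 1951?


Monday

Zeller's congruence:
q=24, m=12, k=51, j=19
h = (24 + ⌊13×13/5⌋ + 51 + ⌊51/4⌋ + ⌊19/4⌋ - 2×19) mod 7
= (24 + 33 + 51 + 12 + 4 - 38) mod 7
= 86 mod 7 = 2
h=2 → Monday


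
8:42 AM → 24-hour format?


08:42

Input: 8:42 AM
AM hour stays: 8


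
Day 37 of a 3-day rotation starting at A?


Shift A

Shifts: A, B, C
Start: A (index 0)
Day 37: (0 + 37 - 1) mod 3
= 36 mod 3
= 0
Index 0 → shift A


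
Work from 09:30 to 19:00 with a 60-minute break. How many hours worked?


Total time = (19×60+0) - (9×60+30)
= 1140 - 570 = 570 min
Minus break: 570 - 60 = 510 min
= 8h 30m

8h 30m (510 minutes)


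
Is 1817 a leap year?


No

Rules: divisible by 4 AND (not by 100 OR by 400)
1817 ÷ 4 = 454 remainder 1 → not divisible by 4
Not divisible by 4 → not a leap year


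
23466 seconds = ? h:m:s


6h 31m 6s

Hours: 23466 ÷ 3600 = 6 remainder 1866
Minutes: 1866 ÷ 60 = 31 remainder 6
Seconds: 6


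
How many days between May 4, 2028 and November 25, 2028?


205 days

From May 4, 2028 to November 25, 2028
Rest of May 2028: 31 - 4 = 27
Full months: June 30, July 31, August 31, September 30, October 31
Days into November 2028: 25
Total = 27 + 30 + 31 + 31 + 30 + 31 + 25 = 205 days


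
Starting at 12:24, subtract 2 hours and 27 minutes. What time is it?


09:57

Start: 744 minutes from midnight
Subtract: 147 minutes
Remaining: 744 - 147 = 597
Hours: 9, Minutes: 57


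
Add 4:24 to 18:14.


Start: 1094 minutes from midnight
Add: 264 minutes
Total: 1358 minutes
Hours: 1358 ÷ 60 = 22 remainder 38

22:38


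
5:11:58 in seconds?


18718 seconds

Hours: 5 × 3600 = 18000
Minutes: 11 × 60 = 660
Seconds: 58
Total = 18000 + 660 + 58 = 18718


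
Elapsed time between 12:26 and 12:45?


End time in minutes: 12×60 + 45 = 765
Start time in minutes: 12×60 + 26 = 746
Difference = 765 - 746 = 19 minutes
= 0 hours 19 minutes

0h 19m


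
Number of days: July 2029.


31 days

Month: July (month 7)
July has 31 days


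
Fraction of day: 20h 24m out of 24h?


0.8500 (85.00%)

Total minutes: 20×60 + 24 = 1224
Day = 24×60 = 1440 minutes
Fraction = 1224/1440 = 0.8500
As a percentage: 1224/1440 × 100 = 85.00%


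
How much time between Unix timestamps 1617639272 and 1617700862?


61590 seconds (17.1 hours / 0.71 days)

Difference = 1617700862 - 1617639272 = 61590 seconds
In hours: 61590 / 3600 ≈ 17.1
In days: 61590 / 86400 ≈ 0.71


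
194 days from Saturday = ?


Thursday

Start: Saturday (index 5)
(5 + 194) mod 7
= 199 mod 7
= 3
Index 3 → Thursday


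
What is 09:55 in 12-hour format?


9:55 AM

Hour: 9
9 < 12 → AM


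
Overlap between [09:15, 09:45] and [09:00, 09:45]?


Meeting A: 555-585 (in minutes from midnight)
Meeting B: 540-585
Overlap start = max(555, 540) = 555
Overlap end = min(585, 585) = 585
Overlap = max(0, 585 - 555) = 30 min

30 minutes


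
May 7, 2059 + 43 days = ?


June 19, 2059

Start: May 7, 2059
Add 43 days
May 7 → June 1: 31 - 7 + 1 = 25 days (43 - 25 = 18 left)
June 1 + 18 = June 19, 2059


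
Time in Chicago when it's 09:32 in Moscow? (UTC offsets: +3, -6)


00:32

Time difference = UTC-6 - UTC+3 = -9 hours
New hour = (9 -9) mod 24
= 0 mod 24 = 0
Minutes unchanged → 00:32


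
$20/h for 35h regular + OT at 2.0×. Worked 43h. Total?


Regular: 35h × $20 = $700.00
Overtime: 43 - 35 = 8h
OT pay: 8h × $20 × 2.0 = $320.00
Total = $700.00 + $320.00 = $1020.00

$1020.00


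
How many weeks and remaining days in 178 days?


Weeks: 178 ÷ 7 = 25 remainder 3

25 weeks 3 days


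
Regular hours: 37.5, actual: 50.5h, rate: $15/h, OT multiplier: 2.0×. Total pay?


Regular: 37.5h × $15 = $562.50
Overtime: 50.5 - 37.5 = 13.0h
OT pay: 13.0h × $15 × 2.0 = $390.00
Total = $562.50 + $390.00 = $952.50

$952.50


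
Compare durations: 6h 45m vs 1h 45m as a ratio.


Duration 1: 405 minutes
Duration 2: 105 minutes
Ratio = 405:105
GCD = 15
Simplified = 27:7
As a decimal: 27/7 ≈ 3.86

27:7 (3.86)


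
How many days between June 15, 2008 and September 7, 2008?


From June 15, 2008 to September 7, 2008
Rest of June 2008: 30 - 15 = 15
Full months: July 31, August 31
Days into September 2008: 7
Total = 15 + 31 + 31 + 7 = 84 days

84 days


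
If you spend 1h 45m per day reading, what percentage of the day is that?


7.3%

Time: 105 minutes
Day: 1440 minutes
Percentage = (105/1440) × 100 ≈ 7.3%


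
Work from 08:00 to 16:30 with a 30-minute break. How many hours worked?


8h 0m (480 minutes)

Total time = (16×60+30) - (8×60+0)
= 990 - 480 = 510 min
Minus break: 510 - 30 = 480 min
= 8h 0m


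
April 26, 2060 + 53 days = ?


June 18, 2060

Start: April 26, 2060
Add 53 days
April 26 → May 1: 30 - 26 + 1 = 5 days (53 - 5 = 48 left)
May 1 → June 1: 31 - 1 + 1 = 31 days (48 - 31 = 17 left)
June 1 + 17 = June 18, 2060


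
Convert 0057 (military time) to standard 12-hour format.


12:57 AM

Hour: 0
0 → 12 AM (midnight)


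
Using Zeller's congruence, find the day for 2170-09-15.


Zeller's congruence:
q=15, m=9, k=70, j=21
h = (15 + ⌊13×10/5⌋ + 70 + ⌊70/4⌋ + ⌊21/4⌋ - 2×21) mod 7
= (15 + 26 + 70 + 17 + 5 - 42) mod 7
= 91 mod 7 = 0
h=0 → Saturday

Saturday


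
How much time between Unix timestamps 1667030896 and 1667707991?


677095 seconds (188.1 hours / 7.84 days)

Difference = 1667707991 - 1667030896 = 677095 seconds
In hours: 677095 / 3600 ≈ 188.1
In days: 677095 / 86400 ≈ 7.84


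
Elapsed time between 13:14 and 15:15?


2h 1m

End time in minutes: 15×60 + 15 = 915
Start time in minutes: 13×60 + 14 = 794
Difference = 915 - 794 = 121 minutes
= 2 hours 1 minutes


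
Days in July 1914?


Month: July (month 7)
July has 31 days

31 days


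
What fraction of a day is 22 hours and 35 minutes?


0.9410 (94.10%)

Total minutes: 22×60 + 35 = 1355
Day = 24×60 = 1440 minutes
Fraction = 1355/1440 ≈ 0.9410
As a percentage: 1355/1440 × 100 ≈ 94.10%


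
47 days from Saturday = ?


Start: Saturday (index 5)
(5 + 47) mod 7
= 52 mod 7
= 3
Index 3 → Thursday

Thursday


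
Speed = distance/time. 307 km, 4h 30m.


Distance: 307 km
Time: 4h 30m = 270 min = 270/60 = 9/2 hours
Speed = 307 ÷ (9/2) = 307 × 2 / 9 = 614/9 ≈ 68.2 km/h

68.2 km/h


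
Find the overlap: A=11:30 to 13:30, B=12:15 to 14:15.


75 minutes

Meeting A: 690-810 (in minutes from midnight)
Meeting B: 735-855
Overlap start = max(690, 735) = 735
Overlap end = min(810, 855) = 810
Overlap = max(0, 810 - 735) = 75 min


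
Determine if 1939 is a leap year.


Rules: divisible by 4 AND (not by 100 OR by 400)
1939 ÷ 4 = 484 remainder 3 → not divisible by 4
Not divisible by 4 → not a leap year

No


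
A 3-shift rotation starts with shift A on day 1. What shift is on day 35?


Shifts: A, B, C
Start: A (index 0)
Day 35: (0 + 35 - 1) mod 3
= 34 mod 3
= 1
Index 1 → shift B

Shift B


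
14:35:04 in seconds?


Hours: 14 × 3600 = 50400
Minutes: 35 × 60 = 2100
Seconds: 4
Total = 50400 + 2100 + 4 = 52504

52504 seconds


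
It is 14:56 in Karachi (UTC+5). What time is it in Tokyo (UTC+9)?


18:56

Time difference = UTC+9 - UTC+5 = +4 hours
New hour = (14 + 4) mod 24
= 18 mod 24 = 18
Minutes unchanged → 18:56


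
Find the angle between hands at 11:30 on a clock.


Hour hand = 11×30 + 30×0.5 = 345.0°
Minute hand = 30×6 = 180°
Difference = |345.0 - 180| = 165.0°

165.0°


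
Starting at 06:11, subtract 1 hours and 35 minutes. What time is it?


04:36

Start: 371 minutes from midnight
Subtract: 95 minutes
Remaining: 371 - 95 = 276
Hours: 4, Minutes: 36


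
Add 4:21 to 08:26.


Start: 506 minutes from midnight
Add: 261 minutes
Total: 767 minutes
Hours: 767 ÷ 60 = 12 remainder 47

12:47


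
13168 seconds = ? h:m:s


Hours: 13168 ÷ 3600 = 3 remainder 2368
Minutes: 2368 ÷ 60 = 39 remainder 28
Seconds: 28

3h 39m 28s


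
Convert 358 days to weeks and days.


51 weeks 1 days

Weeks: 358 ÷ 7 = 51 remainder 1


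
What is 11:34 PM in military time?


Input: 11:34 PM
PM: 11 + 12 = 23

23:34


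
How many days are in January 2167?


31 days

Month: January (month 1)
January has 31 days


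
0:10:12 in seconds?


612 seconds

Hours: 0 × 3600 = 0
Minutes: 10 × 60 = 600
Seconds: 12
Total = 0 + 600 + 12 = 612


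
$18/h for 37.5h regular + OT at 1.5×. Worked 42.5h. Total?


Regular: 37.5h × $18 = $675.00
Overtime: 42.5 - 37.5 = 5.0h
OT pay: 5.0h × $18 × 1.5 = $135.00
Total = $675.00 + $135.00 = $810.00

$810.00


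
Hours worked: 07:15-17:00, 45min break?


Total time = (17×60+0) - (7×60+15)
= 1020 - 435 = 585 min
Minus break: 585 - 45 = 540 min
= 9h 0m

9h 0m (540 minutes)


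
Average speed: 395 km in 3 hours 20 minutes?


Distance: 395 km
Time: 3h 20m = 200 min = 200/60 = 10/3 hours
Speed = 395 ÷ (10/3) = 395 × 3 / 10 = 1185/10 = 118.5 km/h

118.5 km/h


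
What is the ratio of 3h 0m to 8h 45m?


Duration 1: 180 minutes
Duration 2: 525 minutes
Ratio = 180:525
GCD = 15
Simplified = 12:35
As a decimal: 12/35 ≈ 0.34

12:35 (0.34)


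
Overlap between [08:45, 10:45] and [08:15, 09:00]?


15 minutes

Meeting A: 525-645 (in minutes from midnight)
Meeting B: 495-540
Overlap start = max(525, 495) = 525
Overlap end = min(645, 540) = 540
Overlap = max(0, 540 - 525) = 15 min


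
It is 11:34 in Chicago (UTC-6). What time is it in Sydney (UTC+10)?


03:34 (next day)

Time difference = UTC+10 - UTC-6 = +16 hours
New hour = (11 + 16) mod 24
= 27 mod 24 = 3
Minutes unchanged → 03:34; 27 ≥ 24 → next day


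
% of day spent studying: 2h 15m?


Time: 135 minutes
Day: 1440 minutes
Percentage = (135/1440) × 100 ≈ 9.4%

9.4%


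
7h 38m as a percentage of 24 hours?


Total minutes: 7×60 + 38 = 458
Day = 24×60 = 1440 minutes
Fraction = 458/1440 ≈ 0.3181
As a percentage: 458/1440 × 100 ≈ 31.81%

0.3181 (31.81%)


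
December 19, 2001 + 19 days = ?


Start: December 19, 2001
Add 19 days
December 19 → January 1: 31 - 19 + 1 = 13 days (19 - 13 = 6 left)
January 1 + 6 = January 7, 2002

January 7, 2002


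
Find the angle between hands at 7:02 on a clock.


161.0°

Hour hand = 7×30 + 2×0.5 = 211.0°
Minute hand = 2×6 = 12°
Difference = |211.0 - 12| = 199.0°
Since > 180°: 360 - 199.0 = 161.0°


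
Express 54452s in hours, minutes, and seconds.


Hours: 54452 ÷ 3600 = 15 remainder 452
Minutes: 452 ÷ 60 = 7 remainder 32
Seconds: 32

15h 7m 32s


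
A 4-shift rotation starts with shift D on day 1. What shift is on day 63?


Shifts: A, B, C, D
Start: D (index 3)
Day 63: (3 + 63 - 1) mod 4
= 65 mod 4
= 1
Index 1 → shift B

Shift B


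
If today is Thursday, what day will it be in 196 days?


Thursday

Start: Thursday (index 3)
(3 + 196) mod 7
= 199 mod 7
= 3
Index 3 → Thursday


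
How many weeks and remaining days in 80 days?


11 weeks 3 days

Weeks: 80 ÷ 7 = 11 remainder 3


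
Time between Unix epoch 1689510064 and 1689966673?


456609 seconds (126.8 hours / 5.28 days)

Difference = 1689966673 - 1689510064 = 456609 seconds
In hours: 456609 / 3600 ≈ 126.8
In days: 456609 / 86400 ≈ 5.28


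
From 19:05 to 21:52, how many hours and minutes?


End time in minutes: 21×60 + 52 = 1312
Start time in minutes: 19×60 + 5 = 1145
Difference = 1312 - 1145 = 167 minutes
= 2 hours 47 minutes

2h 47m


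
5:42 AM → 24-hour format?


05:42

Input: 5:42 AM
AM hour stays: 5


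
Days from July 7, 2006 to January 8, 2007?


From July 7, 2006 to January 8, 2007
Rest of July 2006: 31 - 7 = 24
Full months: August 31, September 30, October 31, November 30, December 31
Days into January 2007: 8
Total = 24 + 31 + 30 + 31 + 30 + 31 + 8 = 185 days

185 days


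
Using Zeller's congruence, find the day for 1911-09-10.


Zeller's congruence:
q=10, m=9, k=11, j=19
h = (10 + ⌊13×10/5⌋ + 11 + ⌊11/4⌋ + ⌊19/4⌋ - 2×19) mod 7
= (10 + 26 + 11 + 2 + 4 - 38) mod 7
= 15 mod 7 = 1
h=1 → Sunday

Sunday


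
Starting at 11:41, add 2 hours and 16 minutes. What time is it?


13:57

Start: 701 minutes from midnight
Add: 136 minutes
Total: 837 minutes
Hours: 837 ÷ 60 = 13 remainder 57


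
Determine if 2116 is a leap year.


Rules: divisible by 4 AND (not by 100 OR by 400)
2116 ÷ 4 = 529 exactly → divisible by 4
2116 ÷ 100 = 21 remainder 16 → not divisible by 100
Divisible by 4 but not by 100 → leap year

Yes


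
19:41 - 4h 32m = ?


15:09

Start: 1181 minutes from midnight
Subtract: 272 minutes
Remaining: 1181 - 272 = 909
Hours: 15, Minutes: 9


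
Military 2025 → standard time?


8:25 PM

Hour: 20
20 - 12 = 8 → PM


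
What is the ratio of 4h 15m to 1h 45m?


17:7 (2.43)

Duration 1: 255 minutes
Duration 2: 105 minutes
Ratio = 255:105
GCD = 15
Simplified = 17:7
As a decimal: 17/7 ≈ 2.43


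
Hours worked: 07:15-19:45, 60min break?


11h 30m (690 minutes)

Total time = (19×60+45) - (7×60+15)
= 1185 - 435 = 750 min
Minus break: 750 - 60 = 690 min
= 11h 30m


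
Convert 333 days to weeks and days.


47 weeks 4 days

Weeks: 333 ÷ 7 = 47 remainder 4


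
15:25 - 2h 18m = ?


13:07

Start: 925 minutes from midnight
Subtract: 138 minutes
Remaining: 925 - 138 = 787
Hours: 13, Minutes: 7


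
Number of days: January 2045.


Month: January (month 1)
January has 31 days

31 days


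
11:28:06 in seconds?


Hours: 11 × 3600 = 39600
Minutes: 28 × 60 = 1680
Seconds: 6
Total = 39600 + 1680 + 6 = 41286

41286 seconds


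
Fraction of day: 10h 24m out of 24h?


0.4333 (43.33%)

Total minutes: 10×60 + 24 = 624
Day = 24×60 = 1440 minutes
Fraction = 624/1440 ≈ 0.4333
As a percentage: 624/1440 × 100 ≈ 43.33%


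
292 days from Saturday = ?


Start: Saturday (index 5)
(5 + 292) mod 7
= 297 mod 7
= 3
Index 3 → Thursday

Thursday


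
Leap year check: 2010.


Rules: divisible by 4 AND (not by 100 OR by 400)
2010 ÷ 4 = 502 remainder 2 → not divisible by 4
Not divisible by 4 → not a leap year

No


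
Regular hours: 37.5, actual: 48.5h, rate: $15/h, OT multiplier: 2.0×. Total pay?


Regular: 37.5h × $15 = $562.50
Overtime: 48.5 - 37.5 = 11.0h
OT pay: 11.0h × $15 × 2.0 = $330.00
Total = $562.50 + $330.00 = $892.50

$892.50


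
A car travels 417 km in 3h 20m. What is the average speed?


125.1 km/h

Distance: 417 km
Time: 3h 20m = 200 min = 200/60 = 10/3 hours
Speed = 417 ÷ (10/3) = 417 × 3 / 10 = 1251/10 = 125.1 km/h


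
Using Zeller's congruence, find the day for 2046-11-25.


Zeller's congruence:
q=25, m=11, k=46, j=20
h = (25 + ⌊13×12/5⌋ + 46 + ⌊46/4⌋ + ⌊20/4⌋ - 2×20) mod 7
= (25 + 31 + 46 + 11 + 5 - 40) mod 7
= 78 mod 7 = 1
h=1 → Sunday

Sunday


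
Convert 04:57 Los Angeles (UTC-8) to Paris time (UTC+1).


13:57

Time difference = UTC+1 - UTC-8 = +9 hours
New hour = (4 + 9) mod 24
= 13 mod 24 = 13
Minutes unchanged → 13:57


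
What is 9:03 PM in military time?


21:03

Input: 9:03 PM
PM: 9 + 12 = 21


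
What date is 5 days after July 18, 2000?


Start: July 18, 2000
Add 5 days
July 18 + 5 = July 23, 2000

July 23, 2000


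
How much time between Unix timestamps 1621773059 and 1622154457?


381398 seconds (105.9 hours / 4.41 days)

Difference = 1622154457 - 1621773059 = 381398 seconds
In hours: 381398 / 3600 ≈ 105.9
In days: 381398 / 86400 ≈ 4.41


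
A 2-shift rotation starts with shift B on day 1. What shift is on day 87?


Shifts: A, B
Start: B (index 1)
Day 87: (1 + 87 - 1) mod 2
= 87 mod 2
= 1
Index 1 → shift B

Shift B


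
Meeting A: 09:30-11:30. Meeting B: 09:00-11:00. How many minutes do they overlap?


Meeting A: 570-690 (in minutes from midnight)
Meeting B: 540-660
Overlap start = max(570, 540) = 570
Overlap end = min(690, 660) = 660
Overlap = max(0, 660 - 570) = 90 min

90 minutes


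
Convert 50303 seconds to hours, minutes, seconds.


13h 58m 23s

Hours: 50303 ÷ 3600 = 13 remainder 3503
Minutes: 3503 ÷ 60 = 58 remainder 23
Seconds: 23
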